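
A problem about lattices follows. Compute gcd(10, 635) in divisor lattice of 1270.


In a divisor lattice, meet = gcd (greatest common divisor).
By Euclidean algorithm or factoring: gcd(10,635) = 5


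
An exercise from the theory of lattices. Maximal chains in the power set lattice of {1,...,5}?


A maximal chain goes from the minimum element to a maximal element via cover relations.
Counting all min-to-max paths in the cover graph.
Total maximal chains: 120


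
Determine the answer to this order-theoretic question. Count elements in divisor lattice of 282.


Divisors of 282: [1, 2, 3, 6, 47, 94, 141, 282]
Count: 8


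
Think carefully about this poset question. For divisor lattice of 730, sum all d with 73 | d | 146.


Interval [73,146] in divisors of 730: [73, 146]
Sum = 219


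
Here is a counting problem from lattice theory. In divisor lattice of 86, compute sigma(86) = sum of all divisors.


sigma(n) = sum of divisors.
Divisors of 86: [1, 2, 43, 86]
Sum = 132


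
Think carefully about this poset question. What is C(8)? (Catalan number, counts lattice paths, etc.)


C(n) = C(2n, n) / (n+1).
C(16, 8) = 12870
C(8) = 12870 / 9 = 1430


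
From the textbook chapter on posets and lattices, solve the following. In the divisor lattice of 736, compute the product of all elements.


Divisors of 736: [1, 2, 4, 8, 16, 23, 32, 46, 92, 184, 368, 736]
Product = n^(d(n)/2) = 736^(12/2)
Product = 158952325472321536


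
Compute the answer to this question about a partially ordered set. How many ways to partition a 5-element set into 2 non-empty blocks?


S(n,k) = k*S(n-1,k) + S(n-1,k-1).
S(4,2) = 7, S(4,1) = 1
S(5,2) = 2*7 + 1 = 14 + 1
S(5,2) = 15


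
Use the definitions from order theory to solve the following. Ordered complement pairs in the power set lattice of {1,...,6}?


Complement pair (a,b): a meet b = bottom, a join b = top.
Here: A intersect B = {} and A union B = {1,...,6}.
Pairs found: ({},{1,2,3,4,5,6}), ({1},{2,3,4,5,6}), ({2},{1,3,4,5,6}), ({3},{1,2,4,5,6}), ... (60 more)
Total ordered pairs: 64


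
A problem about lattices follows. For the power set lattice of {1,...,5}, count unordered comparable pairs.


A comparable pair {a,b} has a < b or b < a in the order.
Count unordered pairs where one element is strictly below the other.
Examples: {{},{1}}, {{},{2}}, {{},{3}}, {{},{4}}, ...
Total comparable pairs: 211


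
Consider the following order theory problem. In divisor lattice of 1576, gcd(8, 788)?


Meet=gcd.
gcd(8,788)=4


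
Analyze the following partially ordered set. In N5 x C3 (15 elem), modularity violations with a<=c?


Modular law: if a <= c then a v (b ^ c) = (a v b) ^ c.
Check all triples (a,b,c) with a <= c among 15 elements.
  e.g. a=(a,0), b=(c,0), c=(b,0): lhs=(a,0) != rhs=(b,0)
  e.g. a=(a,0), b=(c,1), c=(b,0): lhs=(a,0) != rhs=(b,0)
Total violating triples: 18


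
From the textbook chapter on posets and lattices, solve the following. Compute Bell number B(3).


B(n) = number of set partitions of an n-element set.
B(n) satisfies the recurrence: B(n+1) = sum_k C(n,k)*B(k).
B(3) = 5


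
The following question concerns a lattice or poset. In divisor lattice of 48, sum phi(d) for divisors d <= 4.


Divisors of 48 up to 4: [1, 2, 3, 4]
phi values: [1, 1, 2, 2]
Sum = 6


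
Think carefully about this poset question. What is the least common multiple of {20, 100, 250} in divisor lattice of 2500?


In a divisor lattice, join = lcm (least common multiple).
Compute lcm iteratively: start with first element, then lcm(current, next).
Elements: [20, 100, 250]
lcm(20,100) = 100
lcm(100,250) = 500
Final lcm = 500


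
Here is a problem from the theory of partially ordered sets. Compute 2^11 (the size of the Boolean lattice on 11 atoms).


Power set = 2^n.
2^11 = 2048


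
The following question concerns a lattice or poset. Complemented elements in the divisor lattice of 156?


An element a is complemented if some b has a meet b = bottom, a join b = top.
a is complemented iff gcd(a, n/a)=1, i.e. a is a unitary divisor of 156.
Complemented elements: 1, 3, 4, 12, 13, 39, ... (2 more)
Count: 8


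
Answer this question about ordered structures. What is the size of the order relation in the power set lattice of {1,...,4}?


The order relation is {(a,b) : a <= b}, reflexive so it includes (a,a).
Examples: ({},{}), ({},{1,2}), ({},{1,2,3}), ({},{1,2,3,4}), ({},{1,2,4}), ...
Total ordered pairs: 81


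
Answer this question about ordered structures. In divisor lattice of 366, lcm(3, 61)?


Join=lcm.
gcd(3,61)=1
lcm=183


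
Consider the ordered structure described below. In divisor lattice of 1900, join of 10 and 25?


In a divisor lattice, join = lcm (least common multiple).
gcd(10,25) = 5
lcm(10,25) = 10*25/gcd = 250/5 = 50


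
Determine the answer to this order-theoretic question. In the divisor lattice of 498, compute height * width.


Height = length of longest chain minus 1; width = size of largest antichain.
A maximum chain: 1 | 83 | 249 | 498  (height 3).
A maximum antichain: {2, 3, 83}  (width 3).
Product = 3 * 3 = 9


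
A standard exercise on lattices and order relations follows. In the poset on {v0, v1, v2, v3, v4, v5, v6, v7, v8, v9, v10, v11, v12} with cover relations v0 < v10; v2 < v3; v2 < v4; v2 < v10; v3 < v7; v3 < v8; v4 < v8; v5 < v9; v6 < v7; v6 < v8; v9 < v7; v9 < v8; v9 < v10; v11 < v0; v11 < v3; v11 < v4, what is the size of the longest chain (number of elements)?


A chain is a totally ordered subset; we count the number of elements in a maximum chain.
Compute, for each element x, the size of the longest chain ending at x:
  v1: 1
  v2: 1
  v5: 1
  v6: 1
  v11: 1
  v12: 1
  ...
A maximum chain: v2 < v3 < v7
Number of elements in the longest chain: 3


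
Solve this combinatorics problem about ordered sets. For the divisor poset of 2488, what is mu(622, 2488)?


In a divisor lattice, mu(a,b) = mu(b/a) where mu is the classical Mobius function.
b/a = 2488/622 = 4
Prime factorization of 4: primes [2]
4 is not squarefree, so mu(4) = 0


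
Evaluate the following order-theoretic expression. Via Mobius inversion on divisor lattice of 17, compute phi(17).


phi(n) = n * prod_{p|n} (1 - 1/p).
Prime divisors of 17: [17]
phi(17) = 17 * (1 - 1/17)
phi(17) = 16


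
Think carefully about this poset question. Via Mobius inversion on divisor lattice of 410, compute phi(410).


phi(n) = n * prod_{p|n} (1 - 1/p).
Prime divisors of 410: [2, 5, 41]
phi(410) = 410 * (1 - 1/2) * (1 - 1/5) * (1 - 1/41)
phi(410) = 160


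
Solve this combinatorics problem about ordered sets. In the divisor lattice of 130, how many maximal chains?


A maximal chain goes from the minimum element to a maximal element via cover relations.
Counting all min-to-max paths in the cover graph.
Total maximal chains: 6


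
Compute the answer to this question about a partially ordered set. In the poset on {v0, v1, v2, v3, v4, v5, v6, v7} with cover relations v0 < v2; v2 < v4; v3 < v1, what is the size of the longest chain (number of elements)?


A chain is a totally ordered subset; we count the number of elements in a maximum chain.
Compute, for each element x, the size of the longest chain ending at x:
  v0: 1
  v3: 1
  v5: 1
  v6: 1
  v7: 1
  v1: 2
  ...
A maximum chain: v0 < v2 < v4
Number of elements in the longest chain: 3


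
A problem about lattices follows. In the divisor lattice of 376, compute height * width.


Height = length of longest chain minus 1; width = size of largest antichain.
A maximum chain: 1 | 47 | 94 | 188 | 376  (height 4).
A maximum antichain: {2, 47}  (width 2).
Product = 4 * 2 = 8


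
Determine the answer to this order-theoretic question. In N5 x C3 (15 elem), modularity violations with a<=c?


Modular law: if a <= c then a v (b ^ c) = (a v b) ^ c.
Check all triples (a,b,c) with a <= c among 15 elements.
  e.g. a=(a,0), b=(c,0), c=(b,0): lhs=(a,0) != rhs=(b,0)
  e.g. a=(a,0), b=(c,1), c=(b,0): lhs=(a,0) != rhs=(b,0)
Total violating triples: 18


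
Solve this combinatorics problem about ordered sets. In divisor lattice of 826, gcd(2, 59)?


Meet=gcd.
gcd(2,59)=1


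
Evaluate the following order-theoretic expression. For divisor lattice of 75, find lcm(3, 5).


In a divisor lattice, join = lcm (least common multiple).
Compute lcm iteratively: start with first element, then lcm(current, next).
Elements: [3, 5]
lcm(3,5) = 15
Final lcm = 15


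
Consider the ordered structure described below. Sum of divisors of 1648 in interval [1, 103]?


Interval [1,103] in divisors of 1648: [1, 103]
Sum = 104


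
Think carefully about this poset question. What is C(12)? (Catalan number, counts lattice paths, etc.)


C(n) = C(2n, n) / (n+1).
C(24, 12) = 2704156
C(12) = 2704156 / 13 = 208012


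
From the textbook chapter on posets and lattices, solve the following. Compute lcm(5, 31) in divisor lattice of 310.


In a divisor lattice, join = lcm (least common multiple).
gcd(5,31) = 1
lcm(5,31) = 5*31/gcd = 155/1 = 155


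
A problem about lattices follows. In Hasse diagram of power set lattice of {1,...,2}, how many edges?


A cover relation a -< b holds when a < b with no c strictly between.
Cover relations:
  {} -< {1}
  {} -< {2}
  {1} -< {1,2}
  {2} -< {1,2}
Total: 4


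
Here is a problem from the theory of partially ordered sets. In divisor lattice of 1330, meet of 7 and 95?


In a divisor lattice, meet = gcd (greatest common divisor).
By Euclidean algorithm or factoring: gcd(7,95) = 1


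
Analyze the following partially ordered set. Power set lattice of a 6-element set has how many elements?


Power set = 2^n.
2^6 = 64


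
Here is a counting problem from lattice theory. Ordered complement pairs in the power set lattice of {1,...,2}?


Complement pair (a,b): a meet b = bottom, a join b = top.
Here: A intersect B = {} and A union B = {1,...,2}.
Pairs found: ({},{1,2}), ({1},{2}), ({2},{1}), ({1,2},{})
Total ordered pairs: 4


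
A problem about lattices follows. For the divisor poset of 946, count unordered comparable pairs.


A comparable pair {a,b} has a < b or b < a in the order.
Count unordered pairs where one element is strictly below the other.
Examples: {1,2}, {1,11}, {1,22}, {1,43}, ...
Total comparable pairs: 19


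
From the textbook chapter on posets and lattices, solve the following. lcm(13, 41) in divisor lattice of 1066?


Join=lcm.
gcd(13,41)=1
lcm=533


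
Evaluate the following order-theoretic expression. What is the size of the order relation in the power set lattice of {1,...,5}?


The order relation is {(a,b) : a <= b}, reflexive so it includes (a,a).
Examples: ({},{}), ({},{1,2}), ({},{1,2,3}), ({},{1,2,3,4}), ({},{1,2,3,4,5}), ...
Total ordered pairs: 243


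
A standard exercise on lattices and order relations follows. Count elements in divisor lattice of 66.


Divisors of 66: [1, 2, 3, 6, 11, 22, 33, 66]
Count: 8


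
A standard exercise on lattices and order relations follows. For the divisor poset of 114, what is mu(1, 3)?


In a divisor lattice, mu(a,b) = mu(b/a) where mu is the classical Mobius function.
b/a = 3/1 = 3
Prime factorization of 3: primes [3]
3 is squarefree with 1 prime factor(s), so mu(3) = (-1)^1 = -1


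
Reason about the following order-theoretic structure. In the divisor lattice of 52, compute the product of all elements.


Divisors of 52: [1, 2, 4, 13, 26, 52]
Product = n^(d(n)/2) = 52^(6/2)
Product = 140608


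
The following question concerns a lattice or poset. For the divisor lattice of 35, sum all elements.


sigma(n) = sum of divisors.
Divisors of 35: [1, 5, 7, 35]
Sum = 48


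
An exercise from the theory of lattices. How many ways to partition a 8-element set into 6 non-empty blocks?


S(n,k) = k*S(n-1,k) + S(n-1,k-1).
S(7,6) = 21, S(7,5) = 140
S(8,6) = 6*21 + 140 = 126 + 140
S(8,6) = 266


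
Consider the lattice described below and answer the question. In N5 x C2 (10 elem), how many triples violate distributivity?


Distributive law: a ^ (b v c) = (a ^ b) v (a ^ c).
Check all 10^3 = 1000 ordered triples (a,b,c).
  e.g. a=(b,0), b=(a,0), c=(c,0): lhs=(b,0) != rhs=(a,0)
  e.g. a=(b,0), b=(a,0), c=(c,1): lhs=(b,0) != rhs=(a,0)
Total violating triples: 16


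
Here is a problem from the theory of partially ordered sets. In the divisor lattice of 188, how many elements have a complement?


An element a is complemented if some b has a meet b = bottom, a join b = top.
a is complemented iff gcd(a, n/a)=1, i.e. a is a unitary divisor of 188.
Complemented elements: 1, 4, 47, 188
Count: 4


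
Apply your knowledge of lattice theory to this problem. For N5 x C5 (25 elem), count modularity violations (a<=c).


Modular law: if a <= c then a v (b ^ c) = (a v b) ^ c.
Check all triples (a,b,c) with a <= c among 25 elements.
  e.g. a=(a,0), b=(c,0), c=(b,0): lhs=(a,0) != rhs=(b,0)
  e.g. a=(a,0), b=(c,1), c=(b,0): lhs=(a,0) != rhs=(b,0)
Total violating triples: 75


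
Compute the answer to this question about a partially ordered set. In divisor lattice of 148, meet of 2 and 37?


In a divisor lattice, meet = gcd (greatest common divisor).
By Euclidean algorithm or factoring: gcd(2,37) = 1


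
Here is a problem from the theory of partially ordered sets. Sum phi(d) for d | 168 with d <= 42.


Divisors of 168 up to 42: [1, 2, 3, 4, 6, 7, 8, 12, 14, 21, 24, 28, 42]
phi values: [1, 1, 2, 2, 2, 6, 4, 4, 6, 12, 8, 12, 12]
Sum = 72


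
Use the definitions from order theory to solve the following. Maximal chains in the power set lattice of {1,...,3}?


A maximal chain goes from the minimum element to a maximal element via cover relations.
Counting all min-to-max paths in the cover graph.
Total maximal chains: 6


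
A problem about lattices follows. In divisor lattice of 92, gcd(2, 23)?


Meet=gcd.
gcd(2,23)=1


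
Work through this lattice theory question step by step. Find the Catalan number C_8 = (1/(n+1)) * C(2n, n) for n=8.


C(n) = C(2n, n) / (n+1).
C(16, 8) = 12870
C(8) = 12870 / 9 = 1430


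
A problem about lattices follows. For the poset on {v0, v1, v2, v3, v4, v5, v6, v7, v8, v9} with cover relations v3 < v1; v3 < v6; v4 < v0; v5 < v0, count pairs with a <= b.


The order relation is {(a,b) : a <= b}, reflexive so it includes (a,a).
Examples: (v0,v0), (v1,v1), (v2,v2), (v3,v1), (v3,v3), ...
Total ordered pairs: 14


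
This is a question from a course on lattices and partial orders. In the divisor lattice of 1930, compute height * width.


Height = length of longest chain minus 1; width = size of largest antichain.
A maximum chain: 1 | 193 | 965 | 1930  (height 3).
A maximum antichain: {2, 5, 193}  (width 3).
Product = 3 * 3 = 9


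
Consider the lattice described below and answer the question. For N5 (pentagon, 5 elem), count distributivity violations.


Distributive law: a ^ (b v c) = (a ^ b) v (a ^ c).
Check all 5^3 = 125 ordered triples (a,b,c).
  e.g. a=b, b=a, c=c: lhs=b != rhs=a
  e.g. a=b, b=c, c=a: lhs=b != rhs=a
Total violating triples: 2


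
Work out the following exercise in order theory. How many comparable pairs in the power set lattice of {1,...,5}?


A comparable pair {a,b} has a < b or b < a in the order.
Count unordered pairs where one element is strictly below the other.
Examples: {{},{1}}, {{},{2}}, {{},{3}}, {{},{4}}, ...
Total comparable pairs: 211


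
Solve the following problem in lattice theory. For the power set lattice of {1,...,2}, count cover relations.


A cover relation a -< b holds when a < b with no c strictly between.
Cover relations:
  {} -< {1}
  {} -< {2}
  {1} -< {1,2}
  {2} -< {1,2}
Total: 4


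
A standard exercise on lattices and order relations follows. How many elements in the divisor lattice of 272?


Divisors of 272: [1, 2, 4, 8, 16, 17, 34, 68, 136, 272]
Count: 10


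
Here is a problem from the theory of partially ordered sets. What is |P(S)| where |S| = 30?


Power set = 2^n.
2^30 = 1073741824


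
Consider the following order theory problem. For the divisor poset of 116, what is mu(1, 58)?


In a divisor lattice, mu(a,b) = mu(b/a) where mu is the classical Mobius function.
b/a = 58/1 = 58
Prime factorization of 58: primes [2, 29]
58 is squarefree with 2 prime factor(s), so mu(58) = (-1)^2 = 1


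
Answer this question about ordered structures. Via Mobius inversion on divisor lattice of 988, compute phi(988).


phi(n) = n * prod_{p|n} (1 - 1/p).
Prime divisors of 988: [2, 13, 19]
phi(988) = 988 * (1 - 1/2) * (1 - 1/13) * (1 - 1/19)
phi(988) = 432


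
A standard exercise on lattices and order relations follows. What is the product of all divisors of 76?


Divisors of 76: [1, 2, 4, 19, 38, 76]
Product = n^(d(n)/2) = 76^(6/2)
Product = 438976


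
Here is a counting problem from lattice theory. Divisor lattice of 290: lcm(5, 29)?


Join=lcm.
gcd(5,29)=1
lcm=145


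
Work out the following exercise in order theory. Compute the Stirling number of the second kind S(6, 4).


S(n,k) = k*S(n-1,k) + S(n-1,k-1).
S(5,4) = 10, S(5,3) = 25
S(6,4) = 4*10 + 25 = 40 + 25
S(6,4) = 65


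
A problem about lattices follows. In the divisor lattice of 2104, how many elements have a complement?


An element a is complemented if some b has a meet b = bottom, a join b = top.
a is complemented iff gcd(a, n/a)=1, i.e. a is a unitary divisor of 2104.
Complemented elements: 1, 8, 263, 2104
Count: 4


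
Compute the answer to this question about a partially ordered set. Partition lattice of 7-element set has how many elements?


B(n) = number of set partitions of an n-element set.
B(n) satisfies the recurrence: B(n+1) = sum_k C(n,k)*B(k).
B(7) = 877


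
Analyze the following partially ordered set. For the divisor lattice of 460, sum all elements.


sigma(n) = sum of divisors.
Divisors of 460: [1, 2, 4, 5, 10, 20, 23, 46, 92, 115, 230, 460]
Sum = 1008


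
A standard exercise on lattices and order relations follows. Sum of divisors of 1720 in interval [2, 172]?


Interval [2,172] in divisors of 1720: [2, 4, 86, 172]
Sum = 264


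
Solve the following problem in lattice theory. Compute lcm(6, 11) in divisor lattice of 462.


In a divisor lattice, join = lcm (least common multiple).
gcd(6,11) = 1
lcm(6,11) = 6*11/gcd = 66/1 = 66


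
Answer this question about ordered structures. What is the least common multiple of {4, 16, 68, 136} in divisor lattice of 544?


In a divisor lattice, join = lcm (least common multiple).
Compute lcm iteratively: start with first element, then lcm(current, next).
Elements: [4, 16, 68, 136]
lcm(4,16) = 16
lcm(16,68) = 272
lcm(272,136) = 272
Final lcm = 272


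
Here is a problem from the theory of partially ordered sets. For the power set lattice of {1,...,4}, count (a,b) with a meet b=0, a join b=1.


Complement pair (a,b): a meet b = bottom, a join b = top.
Here: A intersect B = {} and A union B = {1,...,4}.
Pairs found: ({},{1,2,3,4}), ({1},{2,3,4}), ({2},{1,3,4}), ({3},{1,2,4}), ... (12 more)
Total ordered pairs: 16


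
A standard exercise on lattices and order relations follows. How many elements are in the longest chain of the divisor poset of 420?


A chain is a totally ordered subset; we count the number of elements in a maximum chain.
Compute, for each element x, the size of the longest chain ending at x:
  1: 1
  2: 2
  3: 2
  5: 2
  7: 2
  4: 3
  ...
A maximum chain: 1 < 2 < 4 < 12 < 60 < 420
Number of elements in the longest chain: 6


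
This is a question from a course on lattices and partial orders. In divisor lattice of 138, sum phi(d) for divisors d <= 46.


Divisors of 138 up to 46: [1, 2, 3, 6, 23, 46]
phi values: [1, 1, 2, 2, 22, 22]
Sum = 50


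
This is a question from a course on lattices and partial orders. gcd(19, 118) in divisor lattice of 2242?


Meet=gcd.
gcd(19,118)=1


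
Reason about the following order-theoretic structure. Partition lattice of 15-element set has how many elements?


B(n) = number of set partitions of an n-element set.
B(n) satisfies the recurrence: B(n+1) = sum_k C(n,k)*B(k).
B(15) = 1382958545


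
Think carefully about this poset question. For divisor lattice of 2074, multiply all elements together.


Divisors of 2074: [1, 2, 17, 34, 61, 122, 1037, 2074]
Product = n^(d(n)/2) = 2074^(8/2)
Product = 18502695778576


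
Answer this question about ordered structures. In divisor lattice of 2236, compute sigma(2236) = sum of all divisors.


sigma(n) = sum of divisors.
Divisors of 2236: [1, 2, 4, 13, 26, 43, 52, 86, 172, 559, 1118, 2236]
Sum = 4312


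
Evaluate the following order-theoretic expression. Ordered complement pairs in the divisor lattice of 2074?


Complement pair (a,b): a meet b = bottom, a join b = top.
Here: gcd(a,b)=1 and lcm(a,b)=2074, i.e. a*b=2074 with a,b coprime.
Pairs found: (1,2074), (2,1037), (17,122), (34,61), ... (4 more)
Total ordered pairs: 8


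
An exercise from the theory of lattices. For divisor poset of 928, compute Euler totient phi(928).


phi(n) = n * prod_{p|n} (1 - 1/p).
Prime divisors of 928: [2, 29]
phi(928) = 928 * (1 - 1/2) * (1 - 1/29)
phi(928) = 448


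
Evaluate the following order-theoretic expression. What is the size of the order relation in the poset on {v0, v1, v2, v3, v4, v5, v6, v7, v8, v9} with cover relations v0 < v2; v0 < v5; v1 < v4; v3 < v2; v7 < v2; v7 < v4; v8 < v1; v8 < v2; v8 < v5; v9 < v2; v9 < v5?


The order relation is {(a,b) : a <= b}, reflexive so it includes (a,a).
Examples: (v0,v0), (v0,v2), (v0,v5), (v1,v1), (v1,v4), ...
Total ordered pairs: 22


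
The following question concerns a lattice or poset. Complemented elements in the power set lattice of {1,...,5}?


An element a is complemented if some b has a meet b = bottom, a join b = top.
every subset A has complement S\A, so all elements are complemented.
Complemented elements: {}, {1}, {2}, {3}, {4}, {5}, ... (26 more)
Count: 32


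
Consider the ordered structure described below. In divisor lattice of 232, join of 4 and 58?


In a divisor lattice, join = lcm (least common multiple).
gcd(4,58) = 2
lcm(4,58) = 4*58/gcd = 232/2 = 116


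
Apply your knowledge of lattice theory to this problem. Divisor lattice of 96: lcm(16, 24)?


Join=lcm.
gcd(16,24)=8
lcm=48


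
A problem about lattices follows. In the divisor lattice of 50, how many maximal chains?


A maximal chain goes from the minimum element to a maximal element via cover relations.
Counting all min-to-max paths in the cover graph.
Total maximal chains: 3


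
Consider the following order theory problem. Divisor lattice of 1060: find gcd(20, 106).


In a divisor lattice, meet = gcd (greatest common divisor).
By Euclidean algorithm or factoring: gcd(20,106) = 2


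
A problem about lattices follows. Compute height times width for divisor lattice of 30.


Height = length of longest chain minus 1; width = size of largest antichain.
A maximum chain: 1 | 5 | 15 | 30  (height 3).
A maximum antichain: {2, 3, 5}  (width 3).
Product = 3 * 3 = 9


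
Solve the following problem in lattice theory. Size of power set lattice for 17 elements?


Power set = 2^n.
2^17 = 131072


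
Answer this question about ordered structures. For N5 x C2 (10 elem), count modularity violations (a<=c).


Modular law: if a <= c then a v (b ^ c) = (a v b) ^ c.
Check all triples (a,b,c) with a <= c among 10 elements.
  e.g. a=(a,0), b=(c,0), c=(b,0): lhs=(a,0) != rhs=(b,0)
  e.g. a=(a,0), b=(c,1), c=(b,0): lhs=(a,0) != rhs=(b,0)
Total violating triples: 6


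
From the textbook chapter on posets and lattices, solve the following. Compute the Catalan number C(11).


C(n) = C(2n, n) / (n+1).
C(22, 11) = 705432
C(11) = 705432 / 12 = 58786


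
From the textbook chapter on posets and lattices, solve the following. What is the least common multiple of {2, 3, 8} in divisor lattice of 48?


In a divisor lattice, join = lcm (least common multiple).
Compute lcm iteratively: start with first element, then lcm(current, next).
Elements: [2, 3, 8]
lcm(2,3) = 6
lcm(6,8) = 24
Final lcm = 24


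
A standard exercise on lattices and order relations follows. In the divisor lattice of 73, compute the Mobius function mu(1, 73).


In a divisor lattice, mu(a,b) = mu(b/a) where mu is the classical Mobius function.
b/a = 73/1 = 73
Prime factorization of 73: primes [73]
73 is squarefree with 1 prime factor(s), so mu(73) = (-1)^1 = -1


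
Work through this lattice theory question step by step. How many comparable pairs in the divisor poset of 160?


A comparable pair {a,b} has a < b or b < a in the order.
Count unordered pairs where one element is strictly below the other.
Examples: {1,2}, {1,4}, {1,5}, {1,8}, ...
Total comparable pairs: 51


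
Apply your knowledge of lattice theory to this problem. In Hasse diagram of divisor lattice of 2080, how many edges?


A cover relation a -< b holds when a < b with no c strictly between.
Cover relations:
  1 -< 2
  1 -< 5
  1 -< 13
  2 -< 4
  2 -< 10
  2 -< 26
  4 -< 8
  4 -< 20
  ...36 more
Total: 44


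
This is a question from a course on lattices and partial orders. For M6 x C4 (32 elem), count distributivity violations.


Distributive law: a ^ (b v c) = (a ^ b) v (a ^ c).
Check all 32^3 = 32768 ordered triples (a,b,c).
  e.g. a=(a1,0), b=(a2,0), c=(a3,0): lhs=(a1,0) != rhs=(0,0)
  e.g. a=(a1,0), b=(a2,0), c=(a3,1): lhs=(a1,0) != rhs=(0,0)
Total violating triples: 7680


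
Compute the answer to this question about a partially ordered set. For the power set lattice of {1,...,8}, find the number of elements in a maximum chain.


A chain is a totally ordered subset; we count the number of elements in a maximum chain.
Compute, for each element x, the size of the longest chain ending at x:
  {}: 1
  {1}: 2
  {2}: 2
  {3}: 2
  {4}: 2
  {5}: 2
  ...
A maximum chain: {} < {1} < {1,2} < {1,2,3} < {1,2,3,4} < {1,2,3,4,5} < {1,2,3,4,5,6} < {1,2,3,4,5,6,7} < {1,2,3,4,5,6,7,8}
Number of elements in the longest chain: 9


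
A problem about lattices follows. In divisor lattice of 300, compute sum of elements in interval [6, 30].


Interval [6,30] in divisors of 300: [6, 30]
Sum = 36


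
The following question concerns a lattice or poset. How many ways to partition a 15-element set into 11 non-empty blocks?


S(n,k) = k*S(n-1,k) + S(n-1,k-1).
S(14,11) = 66066, S(14,10) = 752752
S(15,11) = 11*66066 + 752752 = 726726 + 752752
S(15,11) = 1479478


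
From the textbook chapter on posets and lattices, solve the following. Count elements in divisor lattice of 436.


Divisors of 436: [1, 2, 4, 109, 218, 436]
Count: 6


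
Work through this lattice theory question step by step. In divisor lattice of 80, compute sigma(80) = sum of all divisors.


sigma(n) = sum of divisors.
Divisors of 80: [1, 2, 4, 5, 8, 10, 16, 20, 40, 80]
Sum = 186


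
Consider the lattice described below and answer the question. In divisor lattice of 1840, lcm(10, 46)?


Join=lcm.
gcd(10,46)=2
lcm=230


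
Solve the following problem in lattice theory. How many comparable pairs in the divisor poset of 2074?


A comparable pair {a,b} has a < b or b < a in the order.
Count unordered pairs where one element is strictly below the other.
Examples: {1,2}, {1,17}, {1,34}, {1,61}, ...
Total comparable pairs: 19


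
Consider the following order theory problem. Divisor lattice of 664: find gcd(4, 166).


In a divisor lattice, meet = gcd (greatest common divisor).
By Euclidean algorithm or factoring: gcd(4,166) = 2


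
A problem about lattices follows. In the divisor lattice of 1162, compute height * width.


Height = length of longest chain minus 1; width = size of largest antichain.
A maximum chain: 1 | 83 | 581 | 1162  (height 3).
A maximum antichain: {2, 7, 83}  (width 3).
Product = 3 * 3 = 9


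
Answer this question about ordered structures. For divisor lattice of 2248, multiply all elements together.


Divisors of 2248: [1, 2, 4, 8, 281, 562, 1124, 2248]
Product = n^(d(n)/2) = 2248^(8/2)
Product = 25537902678016


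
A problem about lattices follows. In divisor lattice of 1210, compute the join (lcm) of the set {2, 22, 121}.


In a divisor lattice, join = lcm (least common multiple).
Compute lcm iteratively: start with first element, then lcm(current, next).
Elements: [2, 22, 121]
lcm(2,22) = 22
lcm(22,121) = 242
Final lcm = 242


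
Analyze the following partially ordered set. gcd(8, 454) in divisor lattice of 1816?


Meet=gcd.
gcd(8,454)=2


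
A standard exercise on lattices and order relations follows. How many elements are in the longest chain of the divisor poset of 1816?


A chain is a totally ordered subset; we count the number of elements in a maximum chain.
Compute, for each element x, the size of the longest chain ending at x:
  1: 1
  2: 2
  227: 2
  4: 3
  8: 4
  454: 3
  ...
A maximum chain: 1 < 2 < 4 < 8 < 1816
Number of elements in the longest chain: 5


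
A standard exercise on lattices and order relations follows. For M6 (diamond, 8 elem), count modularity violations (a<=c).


Modular law: if a <= c then a v (b ^ c) = (a v b) ^ c.
Check all triples (a,b,c) with a <= c among 8 elements.
This lattice is modular (diamonds M_m and their chain-products are modular).
Total violating triples: 0


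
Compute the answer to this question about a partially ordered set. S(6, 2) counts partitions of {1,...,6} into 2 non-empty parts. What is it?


S(n,k) = k*S(n-1,k) + S(n-1,k-1).
S(5,2) = 15, S(5,1) = 1
S(6,2) = 2*15 + 1 = 30 + 1
S(6,2) = 31


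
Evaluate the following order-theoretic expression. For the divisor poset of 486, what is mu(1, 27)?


In a divisor lattice, mu(a,b) = mu(b/a) where mu is the classical Mobius function.
b/a = 27/1 = 27
Prime factorization of 27: primes [3]
27 is not squarefree, so mu(27) = 0


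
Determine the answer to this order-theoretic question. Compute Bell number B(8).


B(n) = number of set partitions of an n-element set.
B(n) satisfies the recurrence: B(n+1) = sum_k C(n,k)*B(k).
B(8) = 4140


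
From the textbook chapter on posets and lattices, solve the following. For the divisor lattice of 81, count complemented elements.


An element a is complemented if some b has a meet b = bottom, a join b = top.
a is complemented iff gcd(a, n/a)=1, i.e. a is a unitary divisor of 81.
Complemented elements: 1, 81
Count: 2


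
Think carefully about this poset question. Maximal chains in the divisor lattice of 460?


A maximal chain goes from the minimum element to a maximal element via cover relations.
Counting all min-to-max paths in the cover graph.
Total maximal chains: 12


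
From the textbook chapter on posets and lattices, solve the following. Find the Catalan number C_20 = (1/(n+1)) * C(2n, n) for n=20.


C(n) = C(2n, n) / (n+1).
C(40, 20) = 137846528820
C(20) = 137846528820 / 21 = 6564120420


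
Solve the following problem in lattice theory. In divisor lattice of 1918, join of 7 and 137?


In a divisor lattice, join = lcm (least common multiple).
gcd(7,137) = 1
lcm(7,137) = 7*137/gcd = 959/1 = 959


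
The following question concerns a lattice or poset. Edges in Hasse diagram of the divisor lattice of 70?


A cover relation a -< b holds when a < b with no c strictly between.
Cover relations:
  1 -< 2
  1 -< 5
  1 -< 7
  2 -< 10
  2 -< 14
  5 -< 10
  5 -< 35
  7 -< 14
  ...4 more
Total: 12


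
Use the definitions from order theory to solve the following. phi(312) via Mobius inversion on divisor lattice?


phi(n) = n * prod_{p|n} (1 - 1/p).
Prime divisors of 312: [2, 3, 13]
phi(312) = 312 * (1 - 1/2) * (1 - 1/3) * (1 - 1/13)
phi(312) = 96


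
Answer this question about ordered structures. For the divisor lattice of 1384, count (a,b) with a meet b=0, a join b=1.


Complement pair (a,b): a meet b = bottom, a join b = top.
Here: gcd(a,b)=1 and lcm(a,b)=1384, i.e. a*b=1384 with a,b coprime.
Pairs found: (1,1384), (8,173), (173,8), (1384,1)
Total ordered pairs: 4


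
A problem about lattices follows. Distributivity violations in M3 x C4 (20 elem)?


Distributive law: a ^ (b v c) = (a ^ b) v (a ^ c).
Check all 20^3 = 8000 ordered triples (a,b,c).
  e.g. a=(a1,0), b=(a2,0), c=(a3,0): lhs=(a1,0) != rhs=(0,0)
  e.g. a=(a1,0), b=(a2,0), c=(a3,1): lhs=(a1,0) != rhs=(0,0)
Total violating triples: 384


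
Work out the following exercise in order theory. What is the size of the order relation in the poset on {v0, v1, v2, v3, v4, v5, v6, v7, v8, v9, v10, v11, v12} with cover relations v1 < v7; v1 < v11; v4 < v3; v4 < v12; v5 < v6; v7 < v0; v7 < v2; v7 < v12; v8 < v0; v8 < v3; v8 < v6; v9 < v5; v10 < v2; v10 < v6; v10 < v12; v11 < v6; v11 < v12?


The order relation is {(a,b) : a <= b}, reflexive so it includes (a,a).
Examples: (v0,v0), (v1,v0), (v1,v1), (v1,v11), (v1,v12), ...
Total ordered pairs: 35


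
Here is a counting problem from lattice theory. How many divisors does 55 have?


Divisors of 55: [1, 5, 11, 55]
Count: 4


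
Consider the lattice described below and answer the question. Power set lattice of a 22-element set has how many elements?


Power set = 2^n.
2^22 = 4194304


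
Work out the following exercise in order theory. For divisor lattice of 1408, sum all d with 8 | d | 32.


Interval [8,32] in divisors of 1408: [8, 16, 32]
Sum = 56


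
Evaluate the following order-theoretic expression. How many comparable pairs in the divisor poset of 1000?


A comparable pair {a,b} has a < b or b < a in the order.
Count unordered pairs where one element is strictly below the other.
Examples: {1,2}, {1,4}, {1,5}, {1,8}, ...
Total comparable pairs: 84


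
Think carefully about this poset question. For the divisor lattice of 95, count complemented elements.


An element a is complemented if some b has a meet b = bottom, a join b = top.
a is complemented iff gcd(a, n/a)=1, i.e. a is a unitary divisor of 95.
Complemented elements: 1, 5, 19, 95
Count: 4


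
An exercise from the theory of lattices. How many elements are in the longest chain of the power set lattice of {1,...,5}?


A chain is a totally ordered subset; we count the number of elements in a maximum chain.
Compute, for each element x, the size of the longest chain ending at x:
  {}: 1
  {1}: 2
  {2}: 2
  {3}: 2
  {4}: 2
  {5}: 2
  ...
A maximum chain: {} < {1} < {1,2} < {1,2,3} < {1,2,3,4} < {1,2,3,4,5}
Number of elements in the longest chain: 6


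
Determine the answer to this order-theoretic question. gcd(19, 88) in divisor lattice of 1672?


Meet=gcd.
gcd(19,88)=1


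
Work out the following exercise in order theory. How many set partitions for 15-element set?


B(n) = number of set partitions of an n-element set.
B(n) satisfies the recurrence: B(n+1) = sum_k C(n,k)*B(k).
B(15) = 1382958545


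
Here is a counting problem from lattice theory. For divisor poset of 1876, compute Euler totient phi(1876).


phi(n) = n * prod_{p|n} (1 - 1/p).
Prime divisors of 1876: [2, 7, 67]
phi(1876) = 1876 * (1 - 1/2) * (1 - 1/7) * (1 - 1/67)
phi(1876) = 792


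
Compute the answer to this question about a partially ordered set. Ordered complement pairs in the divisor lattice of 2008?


Complement pair (a,b): a meet b = bottom, a join b = top.
Here: gcd(a,b)=1 and lcm(a,b)=2008, i.e. a*b=2008 with a,b coprime.
Pairs found: (1,2008), (8,251), (251,8), (2008,1)
Total ordered pairs: 4


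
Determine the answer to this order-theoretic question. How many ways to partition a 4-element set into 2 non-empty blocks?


S(n,k) = k*S(n-1,k) + S(n-1,k-1).
S(3,2) = 3, S(3,1) = 1
S(4,2) = 2*3 + 1 = 6 + 1
S(4,2) = 7


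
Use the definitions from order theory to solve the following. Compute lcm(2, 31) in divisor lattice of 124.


In a divisor lattice, join = lcm (least common multiple).
gcd(2,31) = 1
lcm(2,31) = 2*31/gcd = 62/1 = 62


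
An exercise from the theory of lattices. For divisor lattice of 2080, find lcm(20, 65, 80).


In a divisor lattice, join = lcm (least common multiple).
Compute lcm iteratively: start with first element, then lcm(current, next).
Elements: [20, 65, 80]
lcm(20,65) = 260
lcm(260,80) = 1040
Final lcm = 1040


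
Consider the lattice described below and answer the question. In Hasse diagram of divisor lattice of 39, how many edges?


A cover relation a -< b holds when a < b with no c strictly between.
Cover relations:
  1 -< 3
  1 -< 13
  3 -< 39
  13 -< 39
Total: 4


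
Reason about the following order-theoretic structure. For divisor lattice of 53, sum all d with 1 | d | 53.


Interval [1,53] in divisors of 53: [1, 53]
Sum = 54


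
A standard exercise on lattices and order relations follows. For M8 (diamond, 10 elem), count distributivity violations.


Distributive law: a ^ (b v c) = (a ^ b) v (a ^ c).
Check all 10^3 = 1000 ordered triples (a,b,c).
  e.g. a=a1, b=a2, c=a3: lhs=a1 != rhs=0
  e.g. a=a1, b=a2, c=a4: lhs=a1 != rhs=0
Total violating triples: 336


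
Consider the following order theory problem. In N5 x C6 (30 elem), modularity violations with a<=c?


Modular law: if a <= c then a v (b ^ c) = (a v b) ^ c.
Check all triples (a,b,c) with a <= c among 30 elements.
  e.g. a=(a,0), b=(c,0), c=(b,0): lhs=(a,0) != rhs=(b,0)
  e.g. a=(a,0), b=(c,1), c=(b,0): lhs=(a,0) != rhs=(b,0)
Total violating triples: 126


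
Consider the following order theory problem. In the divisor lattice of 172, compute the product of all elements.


Divisors of 172: [1, 2, 4, 43, 86, 172]
Product = n^(d(n)/2) = 172^(6/2)
Product = 5088448


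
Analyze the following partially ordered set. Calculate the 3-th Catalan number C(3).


C(n) = C(2n, n) / (n+1).
C(6, 3) = 20
C(3) = 20 / 4 = 5


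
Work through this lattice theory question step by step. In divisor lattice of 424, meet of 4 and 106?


In a divisor lattice, meet = gcd (greatest common divisor).
By Euclidean algorithm or factoring: gcd(4,106) = 2


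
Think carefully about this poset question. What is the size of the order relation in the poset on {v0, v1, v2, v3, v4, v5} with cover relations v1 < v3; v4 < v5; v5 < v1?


The order relation is {(a,b) : a <= b}, reflexive so it includes (a,a).
Examples: (v0,v0), (v1,v1), (v1,v3), (v2,v2), (v3,v3), ...
Total ordered pairs: 12


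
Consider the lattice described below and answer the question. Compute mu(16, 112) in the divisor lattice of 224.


In a divisor lattice, mu(a,b) = mu(b/a) where mu is the classical Mobius function.
b/a = 112/16 = 7
Prime factorization of 7: primes [7]
7 is squarefree with 1 prime factor(s), so mu(7) = (-1)^1 = -1


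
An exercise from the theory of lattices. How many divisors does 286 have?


Divisors of 286: [1, 2, 11, 13, 22, 26, 143, 286]
Count: 8


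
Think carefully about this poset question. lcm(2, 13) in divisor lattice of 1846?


Join=lcm.
gcd(2,13)=1
lcm=26


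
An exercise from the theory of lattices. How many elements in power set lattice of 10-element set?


Power set = 2^n.
2^10 = 1024


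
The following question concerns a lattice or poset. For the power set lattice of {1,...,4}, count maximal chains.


A maximal chain goes from the minimum element to a maximal element via cover relations.
Counting all min-to-max paths in the cover graph.
Total maximal chains: 24


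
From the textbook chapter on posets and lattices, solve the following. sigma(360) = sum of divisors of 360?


sigma(n) = sum of divisors.
Divisors of 360: [1, 2, 3, 4, 5, 6, 8, 9, 10, 12, 15, 18, 20, 24, 30, 36, 40, 45, 60, 72, 90, 120, 180, 360]
Sum = 1170


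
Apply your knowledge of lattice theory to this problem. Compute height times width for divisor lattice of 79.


Height = length of longest chain minus 1; width = size of largest antichain.
A maximum chain: 1 | 79  (height 1).
A maximum antichain: {1}  (width 1).
Product = 1 * 1 = 1
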